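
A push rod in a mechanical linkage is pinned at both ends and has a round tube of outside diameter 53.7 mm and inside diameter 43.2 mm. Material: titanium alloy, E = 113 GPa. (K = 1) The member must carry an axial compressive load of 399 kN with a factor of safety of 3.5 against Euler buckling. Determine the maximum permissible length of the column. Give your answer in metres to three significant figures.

d_o = 53.7 mm, d_i = 43.2 mm
I = π(d_o⁴ − d_i⁴)/64 = π(53.7⁴ − 43.20⁴)/64 = 2.372×10^5 mm⁴
I = 2.372×10^-7 m⁴
Required critical load P_cr = n·P = 3.5 × 399 = 1396 kN = 1.397×10^6 N
From P_cr = π²EI/(K·L)²:  L = (1/K)·√(π²EI/P_cr) = (1/1)·√(π²×1.13×10^11×2.372×10^-7/1.397×10^6)
L = 0.435 m

L_max ≈ 0.435 m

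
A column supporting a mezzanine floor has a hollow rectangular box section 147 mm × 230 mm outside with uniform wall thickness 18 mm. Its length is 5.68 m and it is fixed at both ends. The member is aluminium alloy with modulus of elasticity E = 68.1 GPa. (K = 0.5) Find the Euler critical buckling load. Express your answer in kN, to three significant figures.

Inner dimensions: h_i = 230 − 2×18 = 194.0 mm, b_i = 147 − 2×18 = 111.0 mm
Weak-axis I_min = (h_o·b_o³ − h_i·b_i³)/12 with b_o = 147, b_i = 111.0 mm (shorter outer/inner sides).
I_min = (230×147³ − 194.0×111.0³)/12 = 3.877×10^7 mm⁴
I = 3.877×10^7 mm⁴ = 3.877×10^-5 m⁴
Effective length L_e = K·L = 0.5 × 5.68 = 2.840 m
P_cr = π²EI / L_e² = π² × 68.1×10⁹ × 3.877×10^-5 / 2.840² = 3.231×10^6 N

P_cr ≈ 3230 kN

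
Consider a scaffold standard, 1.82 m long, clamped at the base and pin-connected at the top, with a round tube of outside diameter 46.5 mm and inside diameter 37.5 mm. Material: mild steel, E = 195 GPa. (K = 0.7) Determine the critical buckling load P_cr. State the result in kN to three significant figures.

P_cr ≈ 157 kN

d_o = 46.5 mm, d_i = 37.5 mm
I = π(d_o⁴ − d_i⁴)/64 = π(46.5⁴ − 37.50⁴)/64 = 1.324×10^5 mm⁴
I = 1.324×10^5 mm⁴ = 1.324×10^-7 m⁴
Effective length L_e = K·L = 0.7 × 1.82 = 1.274 m
P_cr = π²EI / L_e² = π² × 195×10⁹ × 1.324×10^-7 / 1.274² = 1.570×10^5 N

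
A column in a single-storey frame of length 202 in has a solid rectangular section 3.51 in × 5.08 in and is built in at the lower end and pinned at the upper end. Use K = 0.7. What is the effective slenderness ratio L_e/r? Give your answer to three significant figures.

λ ≈ 140

Buckling occurs about the weak axis: I_min = h·b³/12 with b = 3.51 in (the shorter side).
I_min = 5.08×3.51³/12 = 18.31 in⁴
A = 17.83 in²;  r_min = √(I/A) = √(18.31/17.83) = 1.013 in
L_e = K·L = 0.7 × 202 = 141.4 in
λ = L_e / r_min = 141.40 / 1.013 = 140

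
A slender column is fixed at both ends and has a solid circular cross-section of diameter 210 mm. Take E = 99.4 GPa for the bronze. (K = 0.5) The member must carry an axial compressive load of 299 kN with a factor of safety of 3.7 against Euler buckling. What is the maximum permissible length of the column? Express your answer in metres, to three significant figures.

I = πd⁴/64 = π×210⁴/64 = 9.547×10^7 mm⁴
I = 9.547×10^-5 m⁴
Required critical load P_cr = n·P = 3.7 × 299 = 1106 kN = 1.106×10^6 N
From P_cr = π²EI/(K·L)²:  L = (1/K)·√(π²EI/P_cr) = (1/0.5)·√(π²×9.94×10^10×9.547×10^-5/1.106×10^6)
L = 18.4 m

L_max ≈ 18.4 m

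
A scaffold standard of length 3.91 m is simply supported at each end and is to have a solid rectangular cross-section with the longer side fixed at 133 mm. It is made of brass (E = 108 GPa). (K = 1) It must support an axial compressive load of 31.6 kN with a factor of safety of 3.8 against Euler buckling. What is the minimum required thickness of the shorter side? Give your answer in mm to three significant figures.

b ≈ 53.8 mm

Required P_cr = n·P = 3.8 × 31.6 = 120.1 kN
L_e = K·L = 1 × 3.91 = 3.910 m
Required I = P_cr·L_e²/(π²E) = 1.201×10^5 × 3.910² / (π² × 1.08×10^11) = 1.722×10^-6 m⁴
I_req = 1.722×10^6 mm⁴
Rectangle, weak axis: I_min = h·b³/12 with h = 133 mm fixed  ⇒  b = (12I/h)^(1/3) = 53.8 mm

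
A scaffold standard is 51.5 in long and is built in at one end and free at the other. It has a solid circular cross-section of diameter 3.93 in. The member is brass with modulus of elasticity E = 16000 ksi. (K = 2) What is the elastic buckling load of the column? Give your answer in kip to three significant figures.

P_cr ≈ 174 kip

I = πd⁴/64 = π×3.93⁴/64 = 11.71 in⁴
Effective length L_e = K·L = 2 × 51.5 = 103.0 in
P_cr = π²EI / L_e² = π² × 16000×10³ × 11.71 / 103.0² = 1.743×10^5 lb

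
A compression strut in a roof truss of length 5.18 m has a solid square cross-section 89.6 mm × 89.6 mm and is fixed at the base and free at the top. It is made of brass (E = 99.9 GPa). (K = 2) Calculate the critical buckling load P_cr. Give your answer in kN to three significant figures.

I = a⁴/12 = 89.6⁴/12 = 5.371×10^6 mm⁴
I = 5.371×10^6 mm⁴ = 5.371×10^-6 m⁴
Effective length L_e = K·L = 2 × 5.18 = 10.36 m
P_cr = π²EI / L_e² = π² × 99.9×10⁹ × 5.371×10^-6 / 10.36² = 4.934×10^4 N

P_cr ≈ 49.3 kN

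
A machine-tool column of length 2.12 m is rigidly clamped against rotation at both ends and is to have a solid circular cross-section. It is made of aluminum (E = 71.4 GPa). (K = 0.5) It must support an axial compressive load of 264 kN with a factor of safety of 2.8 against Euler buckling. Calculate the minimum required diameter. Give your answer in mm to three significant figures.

d ≈ 70.0 mm

Required P_cr = n·P = 2.8 × 264 = 739.2 kN
L_e = K·L = 0.5 × 2.12 = 1.060 m
Required I = P_cr·L_e²/(π²E) = 7.392×10^5 × 1.060² / (π² × 7.14×10^10) = 1.179×10^-6 m⁴
I_req = 1.179×10^6 mm⁴
Solid circle: I = πd⁴/64  ⇒  d = (64I/π)^(1/4) = (64×1.179×10^6/π)^(1/4) = 70.0 mm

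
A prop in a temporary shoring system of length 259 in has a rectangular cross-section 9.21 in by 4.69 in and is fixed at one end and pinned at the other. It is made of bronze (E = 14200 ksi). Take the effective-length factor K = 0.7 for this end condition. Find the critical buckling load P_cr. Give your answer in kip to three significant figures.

Buckling occurs about the weak axis: I_min = h·b³/12 with b = 4.69 in (the shorter side).
I_min = 9.21×4.69³/12 = 79.18 in⁴
Effective length L_e = K·L = 0.7 × 259 = 181.3 in
P_cr = π²EI / L_e² = π² × 14200×10³ × 79.18 / 181.3² = 3.376×10^5 lb

P_cr ≈ 338 kip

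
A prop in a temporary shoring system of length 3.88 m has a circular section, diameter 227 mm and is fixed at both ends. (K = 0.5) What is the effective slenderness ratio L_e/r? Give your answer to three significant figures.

For a solid circle r = d/4 = 227/4 = 56.75 mm
L_e = K·L = 0.5 × 3.88 m = 1.940 m = 1940.0 mm
λ = L_e / r_min = 1940.0 / 56.75 = 34.2

λ ≈ 34.2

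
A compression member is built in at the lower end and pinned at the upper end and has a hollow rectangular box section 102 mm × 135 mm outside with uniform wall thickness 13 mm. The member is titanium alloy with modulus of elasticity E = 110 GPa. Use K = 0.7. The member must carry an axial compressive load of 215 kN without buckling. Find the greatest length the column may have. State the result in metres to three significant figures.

L_max ≈ 9.05 m

Inner dimensions: h_i = 135 − 2×13 = 109.0 mm, b_i = 102 − 2×13 = 76.00 mm
Weak-axis I_min = (h_o·b_o³ − h_i·b_i³)/12 with b_o = 102, b_i = 76.00 mm (shorter outer/inner sides).
I_min = (135×102³ − 109.0×76.00³)/12 = 7.951×10^6 mm⁴
I = 7.951×10^-6 m⁴
At the buckling limit P_cr = P = 2.150×10^5 N
From P_cr = π²EI/(K·L)²:  L = (1/K)·√(π²EI/P_cr) = (1/0.7)·√(π²×1.10×10^11×7.951×10^-6/2.150×10^5)
L = 9.05 m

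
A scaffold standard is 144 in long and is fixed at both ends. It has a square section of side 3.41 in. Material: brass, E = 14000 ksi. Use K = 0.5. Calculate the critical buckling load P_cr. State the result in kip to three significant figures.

I = a⁴/12 = 3.41⁴/12 = 11.27 in⁴
Effective length L_e = K·L = 0.5 × 144 = 72.00 in
P_cr = π²EI / L_e² = π² × 14000×10³ × 11.27 / 72.00² = 3.003×10^5 lb

P_cr ≈ 300 kip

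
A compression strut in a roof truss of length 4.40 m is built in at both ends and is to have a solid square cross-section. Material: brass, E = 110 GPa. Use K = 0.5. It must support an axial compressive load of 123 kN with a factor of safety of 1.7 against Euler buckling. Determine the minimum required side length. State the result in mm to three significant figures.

Required P_cr = n·P = 1.7 × 123 = 209.1 kN
L_e = K·L = 0.5 × 4.40 = 2.200 m
Required I = P_cr·L_e²/(π²E) = 2.091×10^5 × 2.200² / (π² × 1.10×10^11) = 9.322×10^-7 m⁴
I_req = 9.322×10^5 mm⁴
Solid square: I = a⁴/12  ⇒  a = (12I)^(1/4) = (12×9.322×10^5)^(1/4) = 57.8 mm

a ≈ 57.8 mm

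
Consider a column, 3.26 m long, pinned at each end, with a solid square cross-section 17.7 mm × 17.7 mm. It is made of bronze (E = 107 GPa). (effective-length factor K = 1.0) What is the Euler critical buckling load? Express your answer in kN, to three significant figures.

I = a⁴/12 = 17.7⁴/12 = 8.179×10^3 mm⁴
I = 8.179×10^3 mm⁴ = 8.179×10^-9 m⁴
Effective length L_e = K·L = 1 × 3.26 = 3.260 m
P_cr = π²EI / L_e² = π² × 107×10⁹ × 8.179×10^-9 / 3.260² = 812.8 N

P_cr ≈ 0.813 kN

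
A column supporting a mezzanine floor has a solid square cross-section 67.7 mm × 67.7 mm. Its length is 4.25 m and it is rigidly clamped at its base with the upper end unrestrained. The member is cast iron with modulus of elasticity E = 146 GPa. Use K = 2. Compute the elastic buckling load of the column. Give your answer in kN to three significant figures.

P_cr ≈ 34.9 kN

I = a⁴/12 = 67.7⁴/12 = 1.751×10^6 mm⁴
I = 1.751×10^6 mm⁴ = 1.751×10^-6 m⁴
Effective length L_e = K·L = 2 × 4.25 = 8.500 m
P_cr = π²EI / L_e² = π² × 146×10⁹ × 1.751×10^-6 / 8.500² = 3.491×10^4 N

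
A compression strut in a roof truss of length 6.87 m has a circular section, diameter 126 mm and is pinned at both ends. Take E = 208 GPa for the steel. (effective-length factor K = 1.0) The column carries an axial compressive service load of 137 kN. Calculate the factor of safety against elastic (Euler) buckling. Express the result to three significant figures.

I = πd⁴/64 = π×126⁴/64 = 1.237×10^7 mm⁴
I = 1.237×10^7 mm⁴ = 1.237×10^-5 m⁴
Effective length L_e = K·L = 1 × 6.87 = 6.870 m
P_cr = π²EI / L_e² = π² × 208×10⁹ × 1.237×10^-5 / 6.870² = 5.381×10^5 N
Factor of safety n = P_cr / P = 538.15 / 137 = 3.93

n ≈ 3.93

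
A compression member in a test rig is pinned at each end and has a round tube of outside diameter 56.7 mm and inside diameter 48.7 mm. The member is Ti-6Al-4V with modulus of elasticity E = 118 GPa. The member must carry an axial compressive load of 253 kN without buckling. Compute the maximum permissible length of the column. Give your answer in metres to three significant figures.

L_max ≈ 1.03 m

d_o = 56.7 mm, d_i = 48.7 mm
I = π(d_o⁴ − d_i⁴)/64 = π(56.7⁴ − 48.70⁴)/64 = 2.312×10^5 mm⁴
I = 2.312×10^-7 m⁴
At the buckling limit P_cr = P = 2.530×10^5 N
From P_cr = π²EI/(K·L)²:  L = (1/K)·√(π²EI/P_cr) = (1/1)·√(π²×1.18×10^11×2.312×10^-7/2.530×10^5)
L = 1.03 m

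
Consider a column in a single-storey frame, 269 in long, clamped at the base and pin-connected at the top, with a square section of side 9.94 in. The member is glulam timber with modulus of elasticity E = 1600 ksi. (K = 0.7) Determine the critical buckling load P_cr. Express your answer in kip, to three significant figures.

P_cr ≈ 362 kip

I = a⁴/12 = 9.94⁴/12 = 813.5 in⁴
Effective length L_e = K·L = 0.7 × 269 = 188.3 in
P_cr = π²EI / L_e² = π² × 1600×10³ × 813.5 / 188.3² = 3.623×10^5 lb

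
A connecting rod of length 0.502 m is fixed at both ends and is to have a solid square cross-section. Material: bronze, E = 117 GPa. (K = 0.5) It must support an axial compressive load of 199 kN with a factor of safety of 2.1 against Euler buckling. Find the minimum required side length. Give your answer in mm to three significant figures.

a ≈ 22.9 mm

Required P_cr = n·P = 2.1 × 199 = 417.9 kN
L_e = K·L = 0.5 × 0.502 = 0.2510 m
Required I = P_cr·L_e²/(π²E) = 4.179×10^5 × 0.2510² / (π² × 1.17×10^11) = 2.280×10^-8 m⁴
I_req = 2.280×10^4 mm⁴
Solid square: I = a⁴/12  ⇒  a = (12I)^(1/4) = (12×2.280×10^4)^(1/4) = 22.9 mm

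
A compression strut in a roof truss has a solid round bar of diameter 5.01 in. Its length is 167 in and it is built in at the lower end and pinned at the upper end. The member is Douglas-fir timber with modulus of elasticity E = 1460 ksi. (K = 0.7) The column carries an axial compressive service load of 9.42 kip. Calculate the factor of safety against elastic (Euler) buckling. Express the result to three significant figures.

n ≈ 3.46

I = πd⁴/64 = π×5.01⁴/64 = 30.93 in⁴
Effective length L_e = K·L = 0.7 × 167 = 116.9 in
P_cr = π²EI / L_e² = π² × 1460×10³ × 30.93 / 116.9² = 3.261×10^4 lb
Factor of safety n = P_cr / P = 32.610 / 9.42 = 3.46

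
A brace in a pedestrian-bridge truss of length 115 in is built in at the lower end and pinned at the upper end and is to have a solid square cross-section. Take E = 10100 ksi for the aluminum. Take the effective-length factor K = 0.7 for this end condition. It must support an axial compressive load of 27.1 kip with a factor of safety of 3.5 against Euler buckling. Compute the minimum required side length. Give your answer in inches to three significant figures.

Required P_cr = n·P = 3.5 × 27.1 = 94.85 kip
L_e = K·L = 0.7 × 115 = 80.50 in
Required I = P_cr·L_e²/(π²E) = 9.485×10^4 × 80.50² / (π² × 1.01×10^7) = 6.166 in⁴
Solid square: I = a⁴/12  ⇒  a = (12I)^(1/4) = (12×6.166)^(1/4) = 2.93 in

a ≈ 2.93 in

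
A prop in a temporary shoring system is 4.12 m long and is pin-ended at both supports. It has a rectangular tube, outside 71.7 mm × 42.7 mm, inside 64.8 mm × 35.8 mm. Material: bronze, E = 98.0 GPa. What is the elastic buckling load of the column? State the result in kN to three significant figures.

Weak-axis I_min = (h_o·b_o³ − h_i·b_i³)/12 with b_o = 42.7, b_i = 35.80 mm (shorter outer/inner sides).
I_min = (71.7×42.7³ − 64.80×35.80³)/12 = 2.174×10^5 mm⁴
I = 2.174×10^5 mm⁴ = 2.174×10^-7 m⁴
Effective length L_e = K·L = 1 × 4.12 = 4.120 m
P_cr = π²EI / L_e² = π² × 98.0×10⁹ × 2.174×10^-7 / 4.120² = 1.239×10^4 N

P_cr ≈ 12.4 kN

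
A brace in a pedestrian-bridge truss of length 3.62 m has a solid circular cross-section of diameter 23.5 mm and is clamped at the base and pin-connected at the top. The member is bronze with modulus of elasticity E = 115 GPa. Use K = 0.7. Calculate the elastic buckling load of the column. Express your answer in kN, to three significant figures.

P_cr ≈ 2.65 kN

I = πd⁴/64 = π×23.5⁴/64 = 1.497×10^4 mm⁴
I = 1.497×10^4 mm⁴ = 1.497×10^-8 m⁴
Effective length L_e = K·L = 0.7 × 3.62 = 2.534 m
P_cr = π²EI / L_e² = π² × 115×10⁹ × 1.497×10^-8 / 2.534² = 2.646×10^3 N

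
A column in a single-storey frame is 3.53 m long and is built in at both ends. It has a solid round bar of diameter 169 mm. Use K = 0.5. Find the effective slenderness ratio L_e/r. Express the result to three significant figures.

For a solid circle r = d/4 = 169/4 = 42.25 mm
L_e = K·L = 0.5 × 3.53 m = 1.765 m = 1765.0 mm
λ = L_e / r_min = 1765.0 / 42.25 = 41.8

λ ≈ 41.8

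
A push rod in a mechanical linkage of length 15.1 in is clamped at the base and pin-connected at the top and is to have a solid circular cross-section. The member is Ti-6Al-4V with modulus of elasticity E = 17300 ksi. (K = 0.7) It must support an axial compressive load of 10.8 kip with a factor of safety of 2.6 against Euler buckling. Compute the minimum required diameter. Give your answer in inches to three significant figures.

Required P_cr = n·P = 2.6 × 10.8 = 28.08 kip
L_e = K·L = 0.7 × 15.1 = 10.57 in
Required I = P_cr·L_e²/(π²E) = 2.808×10^4 × 10.57² / (π² × 1.73×10^7) = 1.837×10^-2 in⁴
Solid circle: I = πd⁴/64  ⇒  d = (64I/π)^(1/4) = (64×1.837×10^-2/π)^(1/4) = 0.782 in

d ≈ 0.782 in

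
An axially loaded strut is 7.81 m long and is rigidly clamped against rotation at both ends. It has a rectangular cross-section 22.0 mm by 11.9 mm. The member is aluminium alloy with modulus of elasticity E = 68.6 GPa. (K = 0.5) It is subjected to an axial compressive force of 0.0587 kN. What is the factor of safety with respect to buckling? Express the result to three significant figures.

Buckling occurs about the weak axis: I_min = h·b³/12 with b = 11.9 mm (the shorter side).
I_min = 22.0×11.9³/12 = 3.089×10^3 mm⁴
I = 3.089×10^3 mm⁴ = 3.089×10^-9 m⁴
Effective length L_e = K·L = 0.5 × 7.81 = 3.905 m
P_cr = π²EI / L_e² = π² × 68.6×10⁹ × 3.089×10^-9 / 3.905² = 137.2 N
Factor of safety n = P_cr / P = 0.13717 / 0.0587 = 2.34

n ≈ 2.34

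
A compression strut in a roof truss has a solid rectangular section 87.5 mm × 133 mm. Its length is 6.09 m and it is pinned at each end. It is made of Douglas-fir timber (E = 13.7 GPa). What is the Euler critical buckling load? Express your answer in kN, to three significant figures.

P_cr ≈ 27.1 kN

Buckling occurs about the weak axis: I_min = h·b³/12 with b = 87.5 mm (the shorter side).
I_min = 133×87.5³/12 = 7.425×10^6 mm⁴
I = 7.425×10^6 mm⁴ = 7.425×10^-6 m⁴
Effective length L_e = K·L = 1 × 6.09 = 6.090 m
P_cr = π²EI / L_e² = π² × 13.7×10⁹ × 7.425×10^-6 / 6.090² = 2.707×10^4 N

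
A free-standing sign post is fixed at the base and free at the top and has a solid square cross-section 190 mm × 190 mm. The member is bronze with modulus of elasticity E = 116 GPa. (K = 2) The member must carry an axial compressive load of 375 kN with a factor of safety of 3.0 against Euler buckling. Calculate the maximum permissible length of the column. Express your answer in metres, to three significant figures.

L_max ≈ 5.26 m

I = a⁴/12 = 190⁴/12 = 1.086×10^8 mm⁴
I = 1.086×10^-4 m⁴
Required critical load P_cr = n·P = 3.0 × 375 = 1125 kN = 1.125×10^6 N
From P_cr = π²EI/(K·L)²:  L = (1/K)·√(π²EI/P_cr) = (1/2)·√(π²×1.16×10^11×1.086×10^-4/1.125×10^6)
L = 5.26 m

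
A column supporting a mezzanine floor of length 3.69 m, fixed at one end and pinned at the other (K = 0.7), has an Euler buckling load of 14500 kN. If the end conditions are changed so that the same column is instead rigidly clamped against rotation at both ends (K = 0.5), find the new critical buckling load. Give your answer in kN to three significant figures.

P_cr ≈ 28400 kN

P_cr ∝ 1/K², so P_cr,new = P_cr,old × (K_old/K_new)² = 14500 × (0.7/0.5)²
= 14500 × 1.960 = 28400 kN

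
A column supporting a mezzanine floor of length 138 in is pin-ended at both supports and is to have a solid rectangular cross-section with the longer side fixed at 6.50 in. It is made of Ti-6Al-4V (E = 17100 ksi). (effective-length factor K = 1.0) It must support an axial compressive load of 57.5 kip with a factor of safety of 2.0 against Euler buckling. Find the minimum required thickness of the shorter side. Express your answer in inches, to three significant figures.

Required P_cr = n·P = 2.0 × 57.5 = 115.0 kip
L_e = K·L = 1 × 138 = 138.0 in
Required I = P_cr·L_e²/(π²E) = 1.150×10^5 × 138.0² / (π² × 1.71×10^7) = 12.98 in⁴
Rectangle, weak axis: I_min = h·b³/12 with h = 6.50 in fixed  ⇒  b = (12I/h)^(1/3) = 2.88 in

b ≈ 2.88 in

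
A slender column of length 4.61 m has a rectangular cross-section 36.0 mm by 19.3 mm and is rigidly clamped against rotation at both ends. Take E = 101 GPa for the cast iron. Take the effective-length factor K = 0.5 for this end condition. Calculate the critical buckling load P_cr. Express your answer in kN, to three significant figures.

Buckling occurs about the weak axis: I_min = h·b³/12 with b = 19.3 mm (the shorter side).
I_min = 36.0×19.3³/12 = 2.157×10^4 mm⁴
I = 2.157×10^4 mm⁴ = 2.157×10^-8 m⁴
Effective length L_e = K·L = 0.5 × 4.61 = 2.305 m
P_cr = π²EI / L_e² = π² × 101×10⁹ × 2.157×10^-8 / 2.305² = 4.046×10^3 N

P_cr ≈ 4.05 kN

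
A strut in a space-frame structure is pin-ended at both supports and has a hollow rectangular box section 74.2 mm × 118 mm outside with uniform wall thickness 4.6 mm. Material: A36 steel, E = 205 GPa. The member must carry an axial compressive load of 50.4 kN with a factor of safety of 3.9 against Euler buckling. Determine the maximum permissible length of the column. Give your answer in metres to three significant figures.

L_max ≈ 3.96 m

Inner dimensions: h_i = 118 − 2×4.6 = 108.8 mm, b_i = 74.2 − 2×4.6 = 65.00 mm
Weak-axis I_min = (h_o·b_o³ − h_i·b_i³)/12 with b_o = 74.2, b_i = 65.00 mm (shorter outer/inner sides).
I_min = (118×74.2³ − 108.8×65.00³)/12 = 1.527×10^6 mm⁴
I = 1.527×10^-6 m⁴
Required critical load P_cr = n·P = 3.9 × 50.4 = 196.6 kN = 1.966×10^5 N
From P_cr = π²EI/(K·L)²:  L = (1/K)·√(π²EI/P_cr) = (1/1)·√(π²×2.05×10^11×1.527×10^-6/1.966×10^5)
L = 3.96 m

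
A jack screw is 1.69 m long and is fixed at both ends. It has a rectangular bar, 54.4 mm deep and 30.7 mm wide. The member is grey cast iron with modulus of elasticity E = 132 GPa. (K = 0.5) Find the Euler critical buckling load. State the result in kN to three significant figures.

Buckling occurs about the weak axis: I_min = h·b³/12 with b = 30.7 mm (the shorter side).
I_min = 54.4×30.7³/12 = 1.312×10^5 mm⁴
I = 1.312×10^5 mm⁴ = 1.312×10^-7 m⁴
Effective length L_e = K·L = 0.5 × 1.69 = 0.8450 m
P_cr = π²EI / L_e² = π² × 132×10⁹ × 1.312×10^-7 / 0.8450² = 2.393×10^5 N

P_cr ≈ 239 kN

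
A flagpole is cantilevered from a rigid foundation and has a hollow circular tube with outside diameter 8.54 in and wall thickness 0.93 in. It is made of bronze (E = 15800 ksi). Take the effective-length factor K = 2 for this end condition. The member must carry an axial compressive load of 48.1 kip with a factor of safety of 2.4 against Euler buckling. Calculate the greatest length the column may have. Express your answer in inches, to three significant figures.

L_max ≈ 235 in

Inner diameter d_i = 8.54 − 2×0.93 = 6.680 in
I = π(d_o⁴ − d_i⁴)/64 = π(8.54⁴ − 6.680⁴)/64 = 163.4 in⁴
Required critical load P_cr = n·P = 2.4 × 48.1 = 115.4 kip = 1.154×10^5 lb
From P_cr = π²EI/(K·L)²:  L = (1/K)·√(π²EI/P_cr) = (1/2)·√(π²×1.58×10^7×163.4/1.154×10^5)
L = 235 in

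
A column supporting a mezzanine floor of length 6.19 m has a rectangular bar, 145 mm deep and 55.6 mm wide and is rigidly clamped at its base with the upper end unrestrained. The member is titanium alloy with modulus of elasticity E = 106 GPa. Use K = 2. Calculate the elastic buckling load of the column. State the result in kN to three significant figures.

Buckling occurs about the weak axis: I_min = h·b³/12 with b = 55.6 mm (the shorter side).
I_min = 145×55.6³/12 = 2.077×10^6 mm⁴
I = 2.077×10^6 mm⁴ = 2.077×10^-6 m⁴
Effective length L_e = K·L = 2 × 6.19 = 12.38 m
P_cr = π²EI / L_e² = π² × 106×10⁹ × 2.077×10^-6 / 12.38² = 1.418×10^4 N

P_cr ≈ 14.2 kN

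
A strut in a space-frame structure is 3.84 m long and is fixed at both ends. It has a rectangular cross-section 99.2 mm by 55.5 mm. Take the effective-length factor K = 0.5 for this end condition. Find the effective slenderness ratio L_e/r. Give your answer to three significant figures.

λ ≈ 120

For a rectangle r_min = b/√12 = 55.5/√12 = 16.02 mm
L_e = K·L = 0.5 × 3.84 m = 1.920 m = 1920.0 mm
λ = L_e / r_min = 1920.0 / 16.02 = 120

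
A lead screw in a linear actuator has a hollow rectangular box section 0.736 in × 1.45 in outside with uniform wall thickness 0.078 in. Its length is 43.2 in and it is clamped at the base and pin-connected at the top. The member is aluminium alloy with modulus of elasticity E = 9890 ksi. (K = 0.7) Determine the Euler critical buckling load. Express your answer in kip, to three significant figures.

P_cr ≈ 2.90 kip

Inner dimensions: h_i = 1.45 − 2×0.078 = 1.294 in, b_i = 0.736 − 2×0.078 = 0.5800 in
Weak-axis I_min = (h_o·b_o³ − h_i·b_i³)/12 with b_o = 0.736, b_i = 0.5800 in (shorter outer/inner sides).
I_min = (1.45×0.736³ − 1.294×0.5800³)/12 = 2.714×10^-2 in⁴
Effective length L_e = K·L = 0.7 × 43.2 = 30.24 in
P_cr = π²EI / L_e² = π² × 9890×10³ × 2.714×10^-2 / 30.24² = 2.896×10^3 lb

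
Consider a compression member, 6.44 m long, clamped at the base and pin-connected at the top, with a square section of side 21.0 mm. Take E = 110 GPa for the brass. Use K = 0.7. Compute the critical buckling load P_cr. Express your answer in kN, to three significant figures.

P_cr ≈ 0.866 kN

I = a⁴/12 = 21.0⁴/12 = 1.621×10^4 mm⁴
I = 1.621×10^4 mm⁴ = 1.621×10^-8 m⁴
Effective length L_e = K·L = 0.7 × 6.44 = 4.508 m
P_cr = π²EI / L_e² = π² × 110×10⁹ × 1.621×10^-8 / 4.508² = 865.8 N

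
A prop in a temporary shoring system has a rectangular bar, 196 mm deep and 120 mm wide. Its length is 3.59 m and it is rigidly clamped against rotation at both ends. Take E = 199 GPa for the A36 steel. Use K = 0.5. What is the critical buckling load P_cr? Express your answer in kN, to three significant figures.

Buckling occurs about the weak axis: I_min = h·b³/12 with b = 120 mm (the shorter side).
I_min = 196×120³/12 = 2.822×10^7 mm⁴
I = 2.822×10^7 mm⁴ = 2.822×10^-5 m⁴
Effective length L_e = K·L = 0.5 × 3.59 = 1.795 m
P_cr = π²EI / L_e² = π² × 199×10⁹ × 2.822×10^-5 / 1.795² = 1.720×10^7 N

P_cr ≈ 17200 kN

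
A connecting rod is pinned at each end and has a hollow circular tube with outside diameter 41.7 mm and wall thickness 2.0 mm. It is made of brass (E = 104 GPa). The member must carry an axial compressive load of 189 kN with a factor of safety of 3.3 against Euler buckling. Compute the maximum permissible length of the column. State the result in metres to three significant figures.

Inner diameter d_i = 41.7 − 2×2.0 = 37.70 mm
I = π(d_o⁴ − d_i⁴)/64 = π(41.7⁴ − 37.70⁴)/64 = 4.927×10^4 mm⁴
I = 4.927×10^-8 m⁴
Required critical load P_cr = n·P = 3.3 × 189 = 623.7 kN = 6.237×10^5 N
From P_cr = π²EI/(K·L)²:  L = (1/K)·√(π²EI/P_cr) = (1/1)·√(π²×1.04×10^11×4.927×10^-8/6.237×10^5)
L = 0.285 m

L_max ≈ 0.285 m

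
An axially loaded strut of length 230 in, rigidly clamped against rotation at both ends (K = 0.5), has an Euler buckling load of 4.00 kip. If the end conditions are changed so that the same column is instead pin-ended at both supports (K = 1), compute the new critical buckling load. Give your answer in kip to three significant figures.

P_cr ≈ 1.00 kip

P_cr ∝ 1/K², so P_cr,new = P_cr,old × (K_old/K_new)² = 4.00 × (0.5/1)²
= 4.00 × 0.2500 = 1.00 kip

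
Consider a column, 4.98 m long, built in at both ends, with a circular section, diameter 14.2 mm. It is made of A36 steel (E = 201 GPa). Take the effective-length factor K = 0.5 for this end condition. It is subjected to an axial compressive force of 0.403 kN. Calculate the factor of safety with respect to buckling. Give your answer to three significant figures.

I = πd⁴/64 = π×14.2⁴/64 = 1.996×10^3 mm⁴
I = 1.996×10^3 mm⁴ = 1.996×10^-9 m⁴
Effective length L_e = K·L = 0.5 × 4.98 = 2.490 m
P_cr = π²EI / L_e² = π² × 201×10⁹ × 1.996×10^-9 / 2.490² = 638.6 N
Factor of safety n = P_cr / P = 0.63859 / 0.403 = 1.58

n ≈ 1.58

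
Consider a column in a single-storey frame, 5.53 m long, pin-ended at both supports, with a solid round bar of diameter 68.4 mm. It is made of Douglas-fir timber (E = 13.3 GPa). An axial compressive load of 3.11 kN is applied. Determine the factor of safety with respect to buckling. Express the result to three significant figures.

I = πd⁴/64 = π×68.4⁴/64 = 1.074×10^6 mm⁴
I = 1.074×10^6 mm⁴ = 1.074×10^-6 m⁴
Effective length L_e = K·L = 1 × 5.53 = 5.530 m
P_cr = π²EI / L_e² = π² × 13.3×10⁹ × 1.074×10^-6 / 5.530² = 4.612×10^3 N
Factor of safety n = P_cr / P = 4.6121 / 3.11 = 1.48

n ≈ 1.48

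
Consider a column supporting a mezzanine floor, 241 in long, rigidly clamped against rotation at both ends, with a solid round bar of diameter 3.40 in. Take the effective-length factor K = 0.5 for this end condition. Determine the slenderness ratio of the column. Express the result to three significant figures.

For a solid circle r = d/4 = 3.40/4 = 0.8500 in
L_e = K·L = 0.5 × 241 = 120.5 in
λ = L_e / r_min = 120.50 / 0.8500 = 142

λ ≈ 142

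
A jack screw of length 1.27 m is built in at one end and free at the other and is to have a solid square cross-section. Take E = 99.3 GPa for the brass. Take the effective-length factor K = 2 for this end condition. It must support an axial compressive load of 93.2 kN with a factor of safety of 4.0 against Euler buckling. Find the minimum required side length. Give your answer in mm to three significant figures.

a ≈ 73.7 mm

Required P_cr = n·P = 4.0 × 93.2 = 372.8 kN
L_e = K·L = 2 × 1.27 = 2.540 m
Required I = P_cr·L_e²/(π²E) = 3.728×10^5 × 2.540² / (π² × 9.93×10^10) = 2.454×10^-6 m⁴
I_req = 2.454×10^6 mm⁴
Solid square: I = a⁴/12  ⇒  a = (12I)^(1/4) = (12×2.454×10^6)^(1/4) = 73.7 mm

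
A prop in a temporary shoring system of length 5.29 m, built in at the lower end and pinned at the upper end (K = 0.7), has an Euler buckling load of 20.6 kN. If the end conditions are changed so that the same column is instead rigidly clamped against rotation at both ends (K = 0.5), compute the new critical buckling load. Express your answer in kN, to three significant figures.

P_cr ∝ 1/K², so P_cr,new = P_cr,old × (K_old/K_new)² = 20.6 × (0.7/0.5)²
= 20.6 × 1.960 = 40.4 kN

P_cr ≈ 40.4 kN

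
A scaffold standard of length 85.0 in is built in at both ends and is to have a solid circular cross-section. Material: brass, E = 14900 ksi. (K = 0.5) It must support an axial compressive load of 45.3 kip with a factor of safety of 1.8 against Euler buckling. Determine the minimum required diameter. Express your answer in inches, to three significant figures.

d ≈ 2.13 in

Required P_cr = n·P = 1.8 × 45.3 = 81.54 kip
L_e = K·L = 0.5 × 85.0 = 42.50 in
Required I = P_cr·L_e²/(π²E) = 8.154×10^4 × 42.50² / (π² × 1.49×10^7) = 1.002 in⁴
Solid circle: I = πd⁴/64  ⇒  d = (64I/π)^(1/4) = (64×1.002/π)^(1/4) = 2.13 in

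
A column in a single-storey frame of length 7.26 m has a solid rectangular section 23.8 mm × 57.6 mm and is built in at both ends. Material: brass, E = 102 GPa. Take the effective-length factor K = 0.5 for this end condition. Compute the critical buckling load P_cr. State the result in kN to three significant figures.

P_cr ≈ 4.94 kN

Buckling occurs about the weak axis: I_min = h·b³/12 with b = 23.8 mm (the shorter side).
I_min = 57.6×23.8³/12 = 6.471×10^4 mm⁴
I = 6.471×10^4 mm⁴ = 6.471×10^-8 m⁴
Effective length L_e = K·L = 0.5 × 7.26 = 3.630 m
P_cr = π²EI / L_e² = π² × 102×10⁹ × 6.471×10^-8 / 3.630² = 4.944×10^3 N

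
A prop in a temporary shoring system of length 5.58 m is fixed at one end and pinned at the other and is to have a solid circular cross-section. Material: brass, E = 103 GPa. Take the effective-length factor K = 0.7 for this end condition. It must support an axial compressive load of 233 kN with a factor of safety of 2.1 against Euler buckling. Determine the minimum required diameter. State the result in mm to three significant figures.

Required P_cr = n·P = 2.1 × 233 = 489.3 kN
L_e = K·L = 0.7 × 5.58 = 3.906 m
Required I = P_cr·L_e²/(π²E) = 4.893×10^5 × 3.906² / (π² × 1.03×10^11) = 7.343×10^-6 m⁴
I_req = 7.343×10^6 mm⁴
Solid circle: I = πd⁴/64  ⇒  d = (64I/π)^(1/4) = (64×7.343×10^6/π)^(1/4) = 111 mm

d ≈ 111 mm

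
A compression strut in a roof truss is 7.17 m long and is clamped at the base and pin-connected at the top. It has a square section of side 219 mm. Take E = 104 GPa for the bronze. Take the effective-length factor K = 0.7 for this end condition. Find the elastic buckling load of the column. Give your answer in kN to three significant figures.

I = a⁴/12 = 219⁴/12 = 1.917×10^8 mm⁴
I = 1.917×10^8 mm⁴ = 1.917×10^-4 m⁴
Effective length L_e = K·L = 0.7 × 7.17 = 5.019 m
P_cr = π²EI / L_e² = π² × 104×10⁹ × 1.917×10^-4 / 5.019² = 7.811×10^6 N

P_cr ≈ 7810 kN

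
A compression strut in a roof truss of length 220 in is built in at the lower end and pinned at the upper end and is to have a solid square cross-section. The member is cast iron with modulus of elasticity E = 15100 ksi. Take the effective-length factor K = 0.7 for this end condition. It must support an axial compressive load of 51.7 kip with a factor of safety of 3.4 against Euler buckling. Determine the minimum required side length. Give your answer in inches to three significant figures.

Required P_cr = n·P = 3.4 × 51.7 = 175.8 kip
L_e = K·L = 0.7 × 220 = 154.0 in
Required I = P_cr·L_e²/(π²E) = 1.758×10^5 × 154.0² / (π² × 1.51×10^7) = 27.97 in⁴
Solid square: I = a⁴/12  ⇒  a = (12I)^(1/4) = (12×27.97)^(1/4) = 4.28 in

a ≈ 4.28 in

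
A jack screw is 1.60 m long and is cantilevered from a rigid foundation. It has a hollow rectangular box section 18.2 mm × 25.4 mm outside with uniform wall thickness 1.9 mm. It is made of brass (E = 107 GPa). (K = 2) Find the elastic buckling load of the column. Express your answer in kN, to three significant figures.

Inner dimensions: h_i = 25.4 − 2×1.9 = 21.60 mm, b_i = 18.2 − 2×1.9 = 14.40 mm
Weak-axis I_min = (h_o·b_o³ − h_i·b_i³)/12 with b_o = 18.2, b_i = 14.40 mm (shorter outer/inner sides).
I_min = (25.4×18.2³ − 21.60×14.40³)/12 = 7.386×10^3 mm⁴
I = 7.386×10^3 mm⁴ = 7.386×10^-9 m⁴
Effective length L_e = K·L = 2 × 1.60 = 3.200 m
P_cr = π²EI / L_e² = π² × 107×10⁹ × 7.386×10^-9 / 3.200² = 761.7 N

P_cr ≈ 0.762 kN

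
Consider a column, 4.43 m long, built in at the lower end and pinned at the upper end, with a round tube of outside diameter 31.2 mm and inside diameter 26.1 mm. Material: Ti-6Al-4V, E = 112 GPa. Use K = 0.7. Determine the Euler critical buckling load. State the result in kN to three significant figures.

P_cr ≈ 2.73 kN

d_o = 31.2 mm, d_i = 26.1 mm
I = π(d_o⁴ − d_i⁴)/64 = π(31.2⁴ − 26.10⁴)/64 = 2.374×10^4 mm⁴
I = 2.374×10^4 mm⁴ = 2.374×10^-8 m⁴
Effective length L_e = K·L = 0.7 × 4.43 = 3.101 m
P_cr = π²EI / L_e² = π² × 112×10⁹ × 2.374×10^-8 / 3.101² = 2.728×10^3 N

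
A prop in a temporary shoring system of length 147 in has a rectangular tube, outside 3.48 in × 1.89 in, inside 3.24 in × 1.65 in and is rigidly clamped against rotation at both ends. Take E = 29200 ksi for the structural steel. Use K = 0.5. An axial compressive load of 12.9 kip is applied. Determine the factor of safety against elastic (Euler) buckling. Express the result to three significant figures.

n ≈ 3.08

Weak-axis I_min = (h_o·b_o³ − h_i·b_i³)/12 with b_o = 1.89, b_i = 1.650 in (shorter outer/inner sides).
I_min = (3.48×1.89³ − 3.240×1.650³)/12 = 0.7450 in⁴
Effective length L_e = K·L = 0.5 × 147 = 73.50 in
P_cr = π²EI / L_e² = π² × 29200×10³ × 0.7450 / 73.50² = 3.974×10^4 lb
Factor of safety n = P_cr / P = 39.743 / 12.9 = 3.08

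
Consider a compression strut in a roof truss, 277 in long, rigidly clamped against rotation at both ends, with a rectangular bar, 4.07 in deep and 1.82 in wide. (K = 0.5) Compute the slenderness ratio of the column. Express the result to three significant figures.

For a rectangle r_min = b/√12 = 1.82/√12 = 0.5254 in
L_e = K·L = 0.5 × 277 = 138.5 in
λ = L_e / r_min = 138.50 / 0.5254 = 264

λ ≈ 264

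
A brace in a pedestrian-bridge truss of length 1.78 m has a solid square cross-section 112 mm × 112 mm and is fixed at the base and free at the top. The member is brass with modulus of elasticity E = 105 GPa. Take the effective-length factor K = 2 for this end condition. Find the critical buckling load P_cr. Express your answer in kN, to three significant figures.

I = a⁴/12 = 112⁴/12 = 1.311×10^7 mm⁴
I = 1.311×10^7 mm⁴ = 1.311×10^-5 m⁴
Effective length L_e = K·L = 2 × 1.78 = 3.560 m
P_cr = π²EI / L_e² = π² × 105×10⁹ × 1.311×10^-5 / 3.560² = 1.072×10^6 N

P_cr ≈ 1070 kN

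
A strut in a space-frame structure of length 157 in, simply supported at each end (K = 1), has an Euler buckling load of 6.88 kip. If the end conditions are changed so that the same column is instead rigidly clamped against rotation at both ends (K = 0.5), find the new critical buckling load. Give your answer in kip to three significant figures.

P_cr ∝ 1/K², so P_cr,new = P_cr,old × (K_old/K_new)² = 6.88 × (1/0.5)²
= 6.88 × 4.000 = 27.5 kip

P_cr ≈ 27.5 kip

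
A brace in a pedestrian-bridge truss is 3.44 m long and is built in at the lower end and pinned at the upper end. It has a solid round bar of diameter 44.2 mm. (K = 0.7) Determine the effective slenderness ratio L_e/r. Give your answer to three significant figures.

For a solid circle r = d/4 = 44.2/4 = 11.05 mm
L_e = K·L = 0.7 × 3.44 m = 2.408 m = 2408.0 mm
λ = L_e / r_min = 2408.0 / 11.05 = 218

λ ≈ 218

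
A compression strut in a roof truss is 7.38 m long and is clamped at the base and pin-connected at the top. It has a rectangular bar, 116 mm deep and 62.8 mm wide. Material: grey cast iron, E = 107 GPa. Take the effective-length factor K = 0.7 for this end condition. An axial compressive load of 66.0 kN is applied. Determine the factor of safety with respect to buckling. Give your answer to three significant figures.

Buckling occurs about the weak axis: I_min = h·b³/12 with b = 62.8 mm (the shorter side).
I_min = 116×62.8³/12 = 2.394×10^6 mm⁴
I = 2.394×10^6 mm⁴ = 2.394×10^-6 m⁴
Effective length L_e = K·L = 0.7 × 7.38 = 5.166 m
P_cr = π²EI / L_e² = π² × 107×10⁹ × 2.394×10^-6 / 5.166² = 9.474×10^4 N
Factor of safety n = P_cr / P = 94.739 / 66.0 = 1.44

n ≈ 1.44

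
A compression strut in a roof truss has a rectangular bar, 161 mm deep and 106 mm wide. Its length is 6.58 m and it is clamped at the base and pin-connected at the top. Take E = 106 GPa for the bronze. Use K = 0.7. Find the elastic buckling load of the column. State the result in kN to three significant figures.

P_cr ≈ 788 kN

Buckling occurs about the weak axis: I_min = h·b³/12 with b = 106 mm (the shorter side).
I_min = 161×106³/12 = 1.598×10^7 mm⁴
I = 1.598×10^7 mm⁴ = 1.598×10^-5 m⁴
Effective length L_e = K·L = 0.7 × 6.58 = 4.606 m
P_cr = π²EI / L_e² = π² × 106×10⁹ × 1.598×10^-5 / 4.606² = 7.880×10^5 N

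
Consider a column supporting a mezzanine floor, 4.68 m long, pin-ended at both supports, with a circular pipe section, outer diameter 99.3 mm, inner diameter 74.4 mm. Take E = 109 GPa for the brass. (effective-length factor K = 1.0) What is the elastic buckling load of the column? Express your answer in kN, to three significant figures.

P_cr ≈ 161 kN

d_o = 99.3 mm, d_i = 74.4 mm
I = π(d_o⁴ − d_i⁴)/64 = π(99.3⁴ − 74.40⁴)/64 = 3.269×10^6 mm⁴
I = 3.269×10^6 mm⁴ = 3.269×10^-6 m⁴
Effective length L_e = K·L = 1 × 4.68 = 4.680 m
P_cr = π²EI / L_e² = π² × 109×10⁹ × 3.269×10^-6 / 4.680² = 1.605×10^5 N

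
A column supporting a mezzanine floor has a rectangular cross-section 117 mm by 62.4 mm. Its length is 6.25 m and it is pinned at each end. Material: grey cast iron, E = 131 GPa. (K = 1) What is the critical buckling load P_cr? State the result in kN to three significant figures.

Buckling occurs about the weak axis: I_min = h·b³/12 with b = 62.4 mm (the shorter side).
I_min = 117×62.4³/12 = 2.369×10^6 mm⁴
I = 2.369×10^6 mm⁴ = 2.369×10^-6 m⁴
Effective length L_e = K·L = 1 × 6.25 = 6.250 m
P_cr = π²EI / L_e² = π² × 131×10⁹ × 2.369×10^-6 / 6.250² = 7.841×10^4 N

P_cr ≈ 78.4 kN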